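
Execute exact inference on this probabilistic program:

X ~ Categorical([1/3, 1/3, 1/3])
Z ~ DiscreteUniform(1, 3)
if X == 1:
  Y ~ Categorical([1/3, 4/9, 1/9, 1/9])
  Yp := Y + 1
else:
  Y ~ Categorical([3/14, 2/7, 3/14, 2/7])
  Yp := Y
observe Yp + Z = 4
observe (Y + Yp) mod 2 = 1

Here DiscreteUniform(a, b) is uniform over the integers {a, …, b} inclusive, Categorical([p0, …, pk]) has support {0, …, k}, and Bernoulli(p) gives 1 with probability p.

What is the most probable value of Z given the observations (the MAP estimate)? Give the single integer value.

argmax_v P(Z = v | obs) = 2

Enumerate traces; 3 have nonzero weight after conditioning:
  (X=1, Z=1, Y=2) weight 1/81
  (X=1, Z=2, Y=1) weight 4/81
  (X=1, Z=3, Y=0) weight 1/27
Group by Z:
  weight(Z=1) = 1/81
  weight(Z=2) = 4/81
  weight(Z=3) = 1/27
Total weight = 1/81 + 4/81 + 1/27 = 8/81
P(Z=1 | obs) = 1/81 / 8/81 = 1/8
P(Z=2 | obs) = 4/81 / 8/81 = 1/2
P(Z=3 | obs) = 1/27 / 8/81 = 3/8
argmax = 2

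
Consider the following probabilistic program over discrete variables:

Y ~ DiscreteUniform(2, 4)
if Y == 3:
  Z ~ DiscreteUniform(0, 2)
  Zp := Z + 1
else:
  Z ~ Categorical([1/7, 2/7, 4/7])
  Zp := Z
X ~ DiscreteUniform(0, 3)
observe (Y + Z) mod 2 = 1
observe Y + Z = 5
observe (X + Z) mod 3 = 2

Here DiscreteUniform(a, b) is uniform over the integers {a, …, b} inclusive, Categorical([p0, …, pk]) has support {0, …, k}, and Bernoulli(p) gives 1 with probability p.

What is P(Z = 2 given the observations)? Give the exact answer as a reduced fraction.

P(Z = 2 | obs) = 7/10

Enumerate traces; 3 have nonzero weight after conditioning:
  (Y=3, Z=2, X=0) weight 1/36
  (Y=3, Z=2, X=3) weight 1/36
  (Y=4, Z=1, X=1) weight 1/42
Group by Z:
  weight(Z=1) = 1/42
  weight(Z=2) = 1/18
Total weight = 1/42 + 1/18 = 5/63
P(Z=1 | obs) = 1/42 / 5/63 = 3/10
P(Z=2 | obs) = 1/18 / 5/63 = 7/10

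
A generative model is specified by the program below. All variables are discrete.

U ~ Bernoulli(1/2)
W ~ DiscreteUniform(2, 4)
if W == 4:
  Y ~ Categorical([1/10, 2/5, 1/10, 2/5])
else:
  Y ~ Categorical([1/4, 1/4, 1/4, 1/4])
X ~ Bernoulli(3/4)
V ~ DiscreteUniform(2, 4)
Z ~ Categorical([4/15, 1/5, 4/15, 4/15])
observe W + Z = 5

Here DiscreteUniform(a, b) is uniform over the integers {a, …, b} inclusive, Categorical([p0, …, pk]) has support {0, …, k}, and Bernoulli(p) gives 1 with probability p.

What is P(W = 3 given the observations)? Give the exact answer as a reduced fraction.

P(W = 3 | obs) = 4/11

Enumerate traces; 144 have nonzero weight after conditioning:
  (U=0, W=2, Y=0, X=0, V=2, Z=3) weight 1/1080
  (U=0, W=2, Y=0, X=0, V=3, Z=3) weight 1/1080
  (U=0, W=2, Y=0, X=0, V=4, Z=3) weight 1/1080
  (U=0, W=2, Y=0, X=1, V=2, Z=3) weight 1/360
  (U=0, W=2, Y=0, X=1, V=3, Z=3) weight 1/360
  (U=0, W=2, Y=0, X=1, V=4, Z=3) weight 1/360
  (U=0, W=2, Y=1, X=0, V=2, Z=3) weight 1/1080
  (U=0, W=2, Y=1, X=0, V=3, Z=3) weight 1/1080
  (U=0, W=3, Y=0, X=0, V=2, Z=2) weight 1/1080
  (U=0, W=4, Y=0, X=0, V=2, Z=1) weight 1/3600
  … 134 more
Group by W:
  weight(W=2) = 4/45
  weight(W=3) = 4/45
  weight(W=4) = 1/15
Total weight = 4/45 + 4/45 + 1/15 = 11/45
P(W=2 | obs) = 4/45 / 11/45 = 4/11
P(W=3 | obs) = 4/45 / 11/45 = 4/11
P(W=4 | obs) = 1/15 / 11/45 = 3/11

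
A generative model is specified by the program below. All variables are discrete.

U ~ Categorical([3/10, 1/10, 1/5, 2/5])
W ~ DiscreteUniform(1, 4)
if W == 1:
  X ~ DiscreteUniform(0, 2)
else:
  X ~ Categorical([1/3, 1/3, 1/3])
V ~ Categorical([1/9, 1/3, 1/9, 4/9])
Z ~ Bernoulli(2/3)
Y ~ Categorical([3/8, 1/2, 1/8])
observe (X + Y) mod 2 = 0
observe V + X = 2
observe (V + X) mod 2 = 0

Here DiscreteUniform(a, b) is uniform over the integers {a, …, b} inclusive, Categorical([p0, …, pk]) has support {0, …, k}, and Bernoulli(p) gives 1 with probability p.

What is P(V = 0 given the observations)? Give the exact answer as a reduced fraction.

Enumerate traces; 160 have nonzero weight after conditioning:
  (U=0, W=1, X=0, V=2, Z=0, Y=0) weight 1/2880
  (U=0, W=1, X=0, V=2, Z=0, Y=2) weight 1/8640
  (U=0, W=1, X=0, V=2, Z=1, Y=0) weight 1/1440
  (U=0, W=1, X=0, V=2, Z=1, Y=2) weight 1/4320
  (U=0, W=1, X=1, V=1, Z=0, Y=1) weight 1/720
  (U=0, W=1, X=1, V=1, Z=1, Y=1) weight 1/360
  (U=0, W=1, X=2, V=0, Z=0, Y=0) weight 1/2880
  (U=0, W=1, X=2, V=0, Z=0, Y=2) weight 1/8640
  … 152 more
Group by V:
  weight(V=0) = 1/54
  weight(V=1) = 1/18
  weight(V=2) = 1/54
Total weight = 1/54 + 1/18 + 1/54 = 5/54
P(V=0 | obs) = 1/54 / 5/54 = 1/5
P(V=1 | obs) = 1/18 / 5/54 = 3/5
P(V=2 | obs) = 1/54 / 5/54 = 1/5

P(V = 0 | obs) = 1/5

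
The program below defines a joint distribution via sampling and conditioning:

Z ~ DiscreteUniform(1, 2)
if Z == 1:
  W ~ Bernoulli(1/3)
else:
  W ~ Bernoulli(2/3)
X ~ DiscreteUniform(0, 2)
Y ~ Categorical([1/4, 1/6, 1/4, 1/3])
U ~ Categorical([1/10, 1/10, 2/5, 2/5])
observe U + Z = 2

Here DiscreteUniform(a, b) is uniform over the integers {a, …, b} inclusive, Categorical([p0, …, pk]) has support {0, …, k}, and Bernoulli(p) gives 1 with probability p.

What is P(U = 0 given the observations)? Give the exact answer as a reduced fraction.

P(U = 0 | obs) = 1/2

Enumerate traces; 48 have nonzero weight after conditioning:
  (Z=1, W=0, X=0, Y=0, U=1) weight 1/360
  (Z=1, W=0, X=0, Y=1, U=1) weight 1/540
  (Z=1, W=0, X=0, Y=2, U=1) weight 1/360
  (Z=1, W=0, X=0, Y=3, U=1) weight 1/270
  (Z=1, W=0, X=1, Y=0, U=1) weight 1/360
  (Z=1, W=0, X=1, Y=1, U=1) weight 1/540
  (Z=1, W=0, X=1, Y=2, U=1) weight 1/360
  (Z=1, W=0, X=1, Y=3, U=1) weight 1/270
  (Z=2, W=0, X=0, Y=0, U=0) weight 1/720
  … 39 more
Group by U:
  weight(U=0) = 1/20
  weight(U=1) = 1/20
Total weight = 1/20 + 1/20 = 1/10
P(U=0 | obs) = 1/20 / 1/10 = 1/2
P(U=1 | obs) = 1/20 / 1/10 = 1/2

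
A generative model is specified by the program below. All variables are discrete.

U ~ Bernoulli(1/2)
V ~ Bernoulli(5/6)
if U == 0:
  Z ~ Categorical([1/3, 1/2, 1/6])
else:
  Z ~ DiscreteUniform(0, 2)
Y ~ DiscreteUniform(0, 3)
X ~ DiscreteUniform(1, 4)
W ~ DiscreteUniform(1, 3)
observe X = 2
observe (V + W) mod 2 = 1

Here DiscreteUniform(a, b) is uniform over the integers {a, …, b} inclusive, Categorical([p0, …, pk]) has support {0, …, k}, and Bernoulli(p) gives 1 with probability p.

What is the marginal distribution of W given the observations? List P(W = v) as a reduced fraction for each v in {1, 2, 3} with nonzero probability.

P(W=1) = 1/7, P(W=2) = 5/7, P(W=3) = 1/7

Enumerate traces; 72 have nonzero weight after conditioning:
  (U=0, V=0, Z=0, Y=0, X=2, W=1) weight 1/1728
  (U=0, V=0, Z=0, Y=0, X=2, W=3) weight 1/1728
  (U=0, V=0, Z=0, Y=1, X=2, W=1) weight 1/1728
  (U=0, V=0, Z=0, Y=1, X=2, W=3) weight 1/1728
  (U=0, V=0, Z=0, Y=2, X=2, W=1) weight 1/1728
  (U=0, V=0, Z=0, Y=2, X=2, W=3) weight 1/1728
  (U=0, V=0, Z=0, Y=3, X=2, W=1) weight 1/1728
  (U=0, V=0, Z=0, Y=3, X=2, W=3) weight 1/1728
  (U=0, V=1, Z=0, Y=0, X=2, W=2) weight 5/1728
  … 63 more
Group by W:
  weight(W=1) = 1/72
  weight(W=2) = 5/72
  weight(W=3) = 1/72
Total weight = 1/72 + 5/72 + 1/72 = 7/72
P(W=1 | obs) = 1/72 / 7/72 = 1/7
P(W=2 | obs) = 5/72 / 7/72 = 5/7
P(W=3 | obs) = 1/72 / 7/72 = 1/7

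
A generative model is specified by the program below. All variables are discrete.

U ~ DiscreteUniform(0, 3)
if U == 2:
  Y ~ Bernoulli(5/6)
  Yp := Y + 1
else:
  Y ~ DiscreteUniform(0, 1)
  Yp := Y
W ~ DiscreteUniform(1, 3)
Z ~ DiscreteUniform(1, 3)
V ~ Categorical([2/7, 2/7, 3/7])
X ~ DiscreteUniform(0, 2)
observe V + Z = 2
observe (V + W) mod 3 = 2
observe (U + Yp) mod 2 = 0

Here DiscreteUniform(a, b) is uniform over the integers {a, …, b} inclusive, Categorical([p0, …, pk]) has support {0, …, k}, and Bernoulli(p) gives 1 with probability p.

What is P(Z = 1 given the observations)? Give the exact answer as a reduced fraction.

Enumerate traces; 24 have nonzero weight after conditioning:
  (U=0, Y=0, W=1, Z=1, V=1, X=0) weight 1/756
  (U=0, Y=0, W=1, Z=1, V=1, X=1) weight 1/756
  (U=0, Y=0, W=1, Z=1, V=1, X=2) weight 1/756
  (U=0, Y=0, W=2, Z=2, V=0, X=0) weight 1/756
  (U=0, Y=0, W=2, Z=2, V=0, X=1) weight 1/756
  (U=0, Y=0, W=2, Z=2, V=0, X=2) weight 1/756
  (U=1, Y=1, W=1, Z=1, V=1, X=0) weight 1/756
  (U=1, Y=1, W=1, Z=1, V=1, X=1) weight 1/756
  … 16 more
Group by Z:
  weight(Z=1) = 1/54
  weight(Z=2) = 1/54
Total weight = 1/54 + 1/54 = 1/27
P(Z=1 | obs) = 1/54 / 1/27 = 1/2
P(Z=2 | obs) = 1/54 / 1/27 = 1/2

P(Z = 1 | obs) = 1/2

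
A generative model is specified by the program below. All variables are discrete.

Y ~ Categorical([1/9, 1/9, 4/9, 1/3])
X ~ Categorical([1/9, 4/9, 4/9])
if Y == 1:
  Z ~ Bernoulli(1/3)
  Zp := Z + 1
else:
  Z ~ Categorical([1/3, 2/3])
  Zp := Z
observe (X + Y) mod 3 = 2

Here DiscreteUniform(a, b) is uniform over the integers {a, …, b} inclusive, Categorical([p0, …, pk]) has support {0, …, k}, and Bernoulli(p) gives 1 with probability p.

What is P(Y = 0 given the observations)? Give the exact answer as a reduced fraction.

P(Y = 0 | obs) = 1/6

Enumerate traces; 8 have nonzero weight after conditioning:
  (Y=0, X=2, Z=0) weight 4/243
  (Y=0, X=2, Z=1) weight 8/243
  (Y=1, X=1, Z=0) weight 8/243
  (Y=1, X=1, Z=1) weight 4/243
  (Y=2, X=0, Z=0) weight 4/243
  (Y=2, X=0, Z=1) weight 8/243
  (Y=3, X=2, Z=0) weight 4/81
  (Y=3, X=2, Z=1) weight 8/81
Group by Y:
  weight(Y=0) = 4/81
  weight(Y=1) = 4/81
  weight(Y=2) = 4/81
  weight(Y=3) = 4/27
Total weight = 4/81 + 4/81 + 4/81 + 4/27 = 8/27
P(Y=0 | obs) = 4/81 / 8/27 = 1/6
P(Y=1 | obs) = 4/81 / 8/27 = 1/6
P(Y=2 | obs) = 4/81 / 8/27 = 1/6
P(Y=3 | obs) = 4/27 / 8/27 = 1/2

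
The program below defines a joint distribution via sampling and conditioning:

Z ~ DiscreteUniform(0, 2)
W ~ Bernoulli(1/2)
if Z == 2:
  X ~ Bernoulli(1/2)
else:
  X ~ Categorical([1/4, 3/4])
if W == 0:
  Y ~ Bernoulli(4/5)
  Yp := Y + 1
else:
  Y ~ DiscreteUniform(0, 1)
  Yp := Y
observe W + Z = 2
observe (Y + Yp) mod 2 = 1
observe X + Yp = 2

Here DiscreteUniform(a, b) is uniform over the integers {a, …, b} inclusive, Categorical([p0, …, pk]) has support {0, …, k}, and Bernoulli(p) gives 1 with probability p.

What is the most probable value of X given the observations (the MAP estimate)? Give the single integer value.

argmax_v P(X = v | obs) = 0

Enumerate traces; 2 have nonzero weight after conditioning:
  (Z=2, W=0, X=0, Y=1) weight 1/15
  (Z=2, W=0, X=1, Y=0) weight 1/60
Group by X:
  weight(X=0) = 1/15
  weight(X=1) = 1/60
Total weight = 1/15 + 1/60 = 1/12
P(X=0 | obs) = 1/15 / 1/12 = 4/5
P(X=1 | obs) = 1/60 / 1/12 = 1/5
argmax = 0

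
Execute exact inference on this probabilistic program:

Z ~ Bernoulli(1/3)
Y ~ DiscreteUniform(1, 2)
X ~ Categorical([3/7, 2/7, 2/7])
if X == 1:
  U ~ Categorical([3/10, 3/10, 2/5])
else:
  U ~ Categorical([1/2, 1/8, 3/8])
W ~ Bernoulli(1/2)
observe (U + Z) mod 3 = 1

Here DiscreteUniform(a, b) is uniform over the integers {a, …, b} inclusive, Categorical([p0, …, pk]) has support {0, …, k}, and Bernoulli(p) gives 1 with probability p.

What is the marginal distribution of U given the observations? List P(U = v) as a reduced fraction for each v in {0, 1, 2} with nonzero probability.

P(U=0) = 62/111, P(U=1) = 49/111

Enumerate traces; 24 have nonzero weight after conditioning:
  (Z=0, Y=1, X=0, U=1, W=0) weight 1/112
  (Z=0, Y=1, X=0, U=1, W=1) weight 1/112
  (Z=0, Y=1, X=1, U=1, W=0) weight 1/70
  (Z=0, Y=1, X=1, U=1, W=1) weight 1/70
  (Z=0, Y=1, X=2, U=1, W=0) weight 1/168
  (Z=0, Y=1, X=2, U=1, W=1) weight 1/168
  (Z=0, Y=2, X=0, U=1, W=0) weight 1/112
  (Z=0, Y=2, X=0, U=1, W=1) weight 1/112
  (Z=1, Y=1, X=0, U=0, W=0) weight 1/56
  … 15 more
Group by U:
  weight(U=0) = 31/210
  weight(U=1) = 7/60
Total weight = 31/210 + 7/60 = 37/140
P(U=0 | obs) = 31/210 / 37/140 = 62/111
P(U=1 | obs) = 7/60 / 37/140 = 49/111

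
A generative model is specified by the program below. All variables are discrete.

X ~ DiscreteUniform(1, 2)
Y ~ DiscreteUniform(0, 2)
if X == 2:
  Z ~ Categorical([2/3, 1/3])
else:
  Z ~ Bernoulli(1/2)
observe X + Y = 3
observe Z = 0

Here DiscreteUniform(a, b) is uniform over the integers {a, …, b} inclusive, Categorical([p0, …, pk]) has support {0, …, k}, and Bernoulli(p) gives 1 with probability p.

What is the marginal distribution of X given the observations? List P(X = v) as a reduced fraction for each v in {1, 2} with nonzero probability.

P(X=1) = 3/7, P(X=2) = 4/7

Enumerate traces; 2 have nonzero weight after conditioning:
  (X=1, Y=2, Z=0) weight 1/12
  (X=2, Y=1, Z=0) weight 1/9
Group by X:
  weight(X=1) = 1/12
  weight(X=2) = 1/9
Total weight = 1/12 + 1/9 = 7/36
P(X=1 | obs) = 1/12 / 7/36 = 3/7
P(X=2 | obs) = 1/9 / 7/36 = 4/7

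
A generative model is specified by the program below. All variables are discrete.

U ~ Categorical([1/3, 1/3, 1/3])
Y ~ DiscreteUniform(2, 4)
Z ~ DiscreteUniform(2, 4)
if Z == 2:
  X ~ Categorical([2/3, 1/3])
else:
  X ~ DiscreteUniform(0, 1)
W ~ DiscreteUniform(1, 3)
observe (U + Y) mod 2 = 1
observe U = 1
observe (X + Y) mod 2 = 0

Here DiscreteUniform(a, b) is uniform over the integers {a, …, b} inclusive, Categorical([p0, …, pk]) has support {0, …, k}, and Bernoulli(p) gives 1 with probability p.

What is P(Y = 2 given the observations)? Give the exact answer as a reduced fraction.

Enumerate traces; 18 have nonzero weight after conditioning:
  (U=1, Y=2, Z=2, X=0, W=1) weight 2/243
  (U=1, Y=2, Z=2, X=0, W=2) weight 2/243
  (U=1, Y=2, Z=2, X=0, W=3) weight 2/243
  (U=1, Y=2, Z=3, X=0, W=1) weight 1/162
  (U=1, Y=2, Z=3, X=0, W=2) weight 1/162
  (U=1, Y=2, Z=3, X=0, W=3) weight 1/162
  (U=1, Y=2, Z=4, X=0, W=1) weight 1/162
  (U=1, Y=2, Z=4, X=0, W=2) weight 1/162
  (U=1, Y=4, Z=2, X=0, W=1) weight 2/243
  … 9 more
Group by Y:
  weight(Y=2) = 5/81
  weight(Y=4) = 5/81
Total weight = 5/81 + 5/81 = 10/81
P(Y=2 | obs) = 5/81 / 10/81 = 1/2
P(Y=4 | obs) = 5/81 / 10/81 = 1/2

P(Y = 2 | obs) = 1/2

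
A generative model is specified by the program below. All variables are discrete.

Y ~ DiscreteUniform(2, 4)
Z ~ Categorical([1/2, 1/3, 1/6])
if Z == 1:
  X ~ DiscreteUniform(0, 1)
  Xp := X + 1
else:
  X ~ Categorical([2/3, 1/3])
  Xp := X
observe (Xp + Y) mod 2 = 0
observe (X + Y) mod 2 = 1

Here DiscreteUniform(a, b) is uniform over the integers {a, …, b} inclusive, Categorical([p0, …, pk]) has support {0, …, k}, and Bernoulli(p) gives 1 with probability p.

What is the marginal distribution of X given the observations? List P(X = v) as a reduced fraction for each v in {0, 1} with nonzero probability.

P(X=0) = 1/3, P(X=1) = 2/3

Enumerate traces; 3 have nonzero weight after conditioning:
  (Y=2, Z=1, X=1) weight 1/18
  (Y=3, Z=1, X=0) weight 1/18
  (Y=4, Z=1, X=1) weight 1/18
Group by X:
  weight(X=0) = 1/18
  weight(X=1) = 1/9
Total weight = 1/18 + 1/9 = 1/6
P(X=0 | obs) = 1/18 / 1/6 = 1/3
P(X=1 | obs) = 1/9 / 1/6 = 2/3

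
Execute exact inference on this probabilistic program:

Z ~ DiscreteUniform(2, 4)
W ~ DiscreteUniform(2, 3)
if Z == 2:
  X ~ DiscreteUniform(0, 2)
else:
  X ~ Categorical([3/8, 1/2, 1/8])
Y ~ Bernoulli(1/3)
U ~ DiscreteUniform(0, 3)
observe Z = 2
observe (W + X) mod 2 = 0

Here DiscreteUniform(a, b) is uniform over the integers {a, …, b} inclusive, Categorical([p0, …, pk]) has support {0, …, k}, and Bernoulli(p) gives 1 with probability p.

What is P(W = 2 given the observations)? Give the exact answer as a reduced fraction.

Enumerate traces; 24 have nonzero weight after conditioning:
  (Z=2, W=2, X=0, Y=0, U=0) weight 1/108
  (Z=2, W=2, X=0, Y=0, U=1) weight 1/108
  (Z=2, W=2, X=0, Y=0, U=2) weight 1/108
  (Z=2, W=2, X=0, Y=0, U=3) weight 1/108
  (Z=2, W=2, X=0, Y=1, U=0) weight 1/216
  (Z=2, W=2, X=0, Y=1, U=1) weight 1/216
  (Z=2, W=2, X=0, Y=1, U=2) weight 1/216
  (Z=2, W=2, X=0, Y=1, U=3) weight 1/216
  (Z=2, W=3, X=1, Y=0, U=0) weight 1/108
  … 15 more
Group by W:
  weight(W=2) = 1/9
  weight(W=3) = 1/18
Total weight = 1/9 + 1/18 = 1/6
P(W=2 | obs) = 1/9 / 1/6 = 2/3
P(W=3 | obs) = 1/18 / 1/6 = 1/3

P(W = 2 | obs) = 2/3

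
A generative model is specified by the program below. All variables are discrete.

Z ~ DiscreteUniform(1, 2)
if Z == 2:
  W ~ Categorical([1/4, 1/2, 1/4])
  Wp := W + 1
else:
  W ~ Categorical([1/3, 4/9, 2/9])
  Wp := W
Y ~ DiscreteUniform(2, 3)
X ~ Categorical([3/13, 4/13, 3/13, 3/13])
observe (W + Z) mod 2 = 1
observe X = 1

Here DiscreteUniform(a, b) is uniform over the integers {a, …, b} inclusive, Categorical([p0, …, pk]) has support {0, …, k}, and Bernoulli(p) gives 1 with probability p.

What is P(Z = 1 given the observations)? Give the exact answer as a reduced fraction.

Enumerate traces; 6 have nonzero weight after conditioning:
  (Z=1, W=0, Y=2, X=1) weight 1/39
  (Z=1, W=0, Y=3, X=1) weight 1/39
  (Z=1, W=2, Y=2, X=1) weight 2/117
  (Z=1, W=2, Y=3, X=1) weight 2/117
  (Z=2, W=1, Y=2, X=1) weight 1/26
  (Z=2, W=1, Y=3, X=1) weight 1/26
Group by Z:
  weight(Z=1) = 10/117
  weight(Z=2) = 1/13
Total weight = 10/117 + 1/13 = 19/117
P(Z=1 | obs) = 10/117 / 19/117 = 10/19
P(Z=2 | obs) = 1/13 / 19/117 = 9/19

P(Z = 1 | obs) = 10/19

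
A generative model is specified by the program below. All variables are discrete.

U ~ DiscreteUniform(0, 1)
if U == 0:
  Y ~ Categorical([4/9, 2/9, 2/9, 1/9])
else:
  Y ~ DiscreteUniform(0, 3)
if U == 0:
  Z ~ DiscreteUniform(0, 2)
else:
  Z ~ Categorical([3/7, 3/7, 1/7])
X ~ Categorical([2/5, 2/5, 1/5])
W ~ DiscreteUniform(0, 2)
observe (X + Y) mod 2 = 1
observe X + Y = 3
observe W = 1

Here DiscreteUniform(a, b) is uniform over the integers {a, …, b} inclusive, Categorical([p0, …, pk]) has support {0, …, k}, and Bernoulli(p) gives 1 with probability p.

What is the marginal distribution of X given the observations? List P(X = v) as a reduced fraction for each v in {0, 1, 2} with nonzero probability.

P(X=0) = 26/77, P(X=1) = 34/77, P(X=2) = 17/77

Enumerate traces; 18 have nonzero weight after conditioning:
  (U=0, Y=1, Z=0, X=2, W=1) weight 1/405
  (U=0, Y=1, Z=1, X=2, W=1) weight 1/405
  (U=0, Y=1, Z=2, X=2, W=1) weight 1/405
  (U=0, Y=2, Z=0, X=1, W=1) weight 2/405
  (U=0, Y=2, Z=1, X=1, W=1) weight 2/405
  (U=0, Y=2, Z=2, X=1, W=1) weight 2/405
  (U=0, Y=3, Z=0, X=0, W=1) weight 1/405
  (U=0, Y=3, Z=1, X=0, W=1) weight 1/405
  … 10 more
Group by X:
  weight(X=0) = 13/540
  weight(X=1) = 17/540
  weight(X=2) = 17/1080
Total weight = 13/540 + 17/540 + 17/1080 = 77/1080
P(X=0 | obs) = 13/540 / 77/1080 = 26/77
P(X=1 | obs) = 17/540 / 77/1080 = 34/77
P(X=2 | obs) = 17/1080 / 77/1080 = 17/77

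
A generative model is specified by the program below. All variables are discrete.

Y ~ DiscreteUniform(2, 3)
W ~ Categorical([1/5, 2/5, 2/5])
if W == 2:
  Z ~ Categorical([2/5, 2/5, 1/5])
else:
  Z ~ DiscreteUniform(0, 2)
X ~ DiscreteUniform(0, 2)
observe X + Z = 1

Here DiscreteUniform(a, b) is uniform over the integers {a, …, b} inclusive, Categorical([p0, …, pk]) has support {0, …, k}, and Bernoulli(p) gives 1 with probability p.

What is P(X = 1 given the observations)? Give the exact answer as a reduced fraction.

P(X = 1 | obs) = 1/2

Enumerate traces; 12 have nonzero weight after conditioning:
  (Y=2, W=0, Z=0, X=1) weight 1/90
  (Y=2, W=0, Z=1, X=0) weight 1/90
  (Y=2, W=1, Z=0, X=1) weight 1/45
  (Y=2, W=1, Z=1, X=0) weight 1/45
  (Y=2, W=2, Z=0, X=1) weight 2/75
  (Y=2, W=2, Z=1, X=0) weight 2/75
  (Y=3, W=0, Z=0, X=1) weight 1/90
  (Y=3, W=0, Z=1, X=0) weight 1/90
  … 4 more
Group by X:
  weight(X=0) = 3/25
  weight(X=1) = 3/25
Total weight = 3/25 + 3/25 = 6/25
P(X=0 | obs) = 3/25 / 6/25 = 1/2
P(X=1 | obs) = 3/25 / 6/25 = 1/2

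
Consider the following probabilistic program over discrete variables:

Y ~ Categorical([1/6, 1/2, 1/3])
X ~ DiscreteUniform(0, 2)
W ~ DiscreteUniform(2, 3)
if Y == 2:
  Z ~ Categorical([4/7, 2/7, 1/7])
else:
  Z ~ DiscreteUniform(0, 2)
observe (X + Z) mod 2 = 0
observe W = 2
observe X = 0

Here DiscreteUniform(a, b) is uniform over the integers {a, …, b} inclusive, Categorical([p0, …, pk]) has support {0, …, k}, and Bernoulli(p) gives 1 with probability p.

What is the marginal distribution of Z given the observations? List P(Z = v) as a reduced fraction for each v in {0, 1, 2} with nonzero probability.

P(Z=0) = 26/43, P(Z=2) = 17/43

Enumerate traces; 6 have nonzero weight after conditioning:
  (Y=0, X=0, W=2, Z=0) weight 1/108
  (Y=0, X=0, W=2, Z=2) weight 1/108
  (Y=1, X=0, W=2, Z=0) weight 1/36
  (Y=1, X=0, W=2, Z=2) weight 1/36
  (Y=2, X=0, W=2, Z=0) weight 2/63
  (Y=2, X=0, W=2, Z=2) weight 1/126
Group by Z:
  weight(Z=0) = 13/189
  weight(Z=2) = 17/378
Total weight = 13/189 + 17/378 = 43/378
P(Z=0 | obs) = 13/189 / 43/378 = 26/43
P(Z=2 | obs) = 17/378 / 43/378 = 17/43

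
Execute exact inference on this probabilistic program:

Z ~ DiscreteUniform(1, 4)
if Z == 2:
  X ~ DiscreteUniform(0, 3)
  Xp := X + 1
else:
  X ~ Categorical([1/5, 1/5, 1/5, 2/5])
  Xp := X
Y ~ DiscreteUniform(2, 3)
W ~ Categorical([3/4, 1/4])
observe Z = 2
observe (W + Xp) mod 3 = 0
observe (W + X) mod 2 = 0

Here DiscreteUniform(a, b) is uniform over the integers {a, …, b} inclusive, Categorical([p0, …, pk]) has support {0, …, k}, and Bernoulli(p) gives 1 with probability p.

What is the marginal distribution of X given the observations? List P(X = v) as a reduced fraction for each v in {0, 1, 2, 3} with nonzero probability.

Enumerate traces; 4 have nonzero weight after conditioning:
  (Z=2, X=1, Y=2, W=1) weight 1/128
  (Z=2, X=1, Y=3, W=1) weight 1/128
  (Z=2, X=2, Y=2, W=0) weight 3/128
  (Z=2, X=2, Y=3, W=0) weight 3/128
Group by X:
  weight(X=1) = 1/64
  weight(X=2) = 3/64
Total weight = 1/64 + 3/64 = 1/16
P(X=1 | obs) = 1/64 / 1/16 = 1/4
P(X=2 | obs) = 3/64 / 1/16 = 3/4

P(X=1) = 1/4, P(X=2) = 3/4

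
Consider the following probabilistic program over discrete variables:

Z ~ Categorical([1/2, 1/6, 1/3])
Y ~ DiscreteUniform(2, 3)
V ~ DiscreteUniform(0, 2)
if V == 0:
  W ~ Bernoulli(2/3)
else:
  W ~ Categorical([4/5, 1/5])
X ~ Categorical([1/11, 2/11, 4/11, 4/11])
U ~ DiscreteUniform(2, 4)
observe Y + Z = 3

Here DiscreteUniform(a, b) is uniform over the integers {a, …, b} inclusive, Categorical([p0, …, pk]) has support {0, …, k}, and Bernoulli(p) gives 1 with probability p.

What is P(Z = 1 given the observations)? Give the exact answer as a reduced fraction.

P(Z = 1 | obs) = 1/4

Enumerate traces; 144 have nonzero weight after conditioning:
  (Z=0, Y=3, V=0, W=0, X=0, U=2) weight 1/1188
  (Z=0, Y=3, V=0, W=0, X=0, U=3) weight 1/1188
  (Z=0, Y=3, V=0, W=0, X=0, U=4) weight 1/1188
  (Z=0, Y=3, V=0, W=0, X=1, U=2) weight 1/594
  (Z=0, Y=3, V=0, W=0, X=1, U=3) weight 1/594
  (Z=0, Y=3, V=0, W=0, X=1, U=4) weight 1/594
  (Z=0, Y=3, V=0, W=0, X=2, U=2) weight 1/297
  (Z=0, Y=3, V=0, W=0, X=2, U=3) weight 1/297
  (Z=1, Y=2, V=0, W=0, X=0, U=2) weight 1/3564
  … 135 more
Group by Z:
  weight(Z=0) = 1/4
  weight(Z=1) = 1/12
Total weight = 1/4 + 1/12 = 1/3
P(Z=0 | obs) = 1/4 / 1/3 = 3/4
P(Z=1 | obs) = 1/12 / 1/3 = 1/4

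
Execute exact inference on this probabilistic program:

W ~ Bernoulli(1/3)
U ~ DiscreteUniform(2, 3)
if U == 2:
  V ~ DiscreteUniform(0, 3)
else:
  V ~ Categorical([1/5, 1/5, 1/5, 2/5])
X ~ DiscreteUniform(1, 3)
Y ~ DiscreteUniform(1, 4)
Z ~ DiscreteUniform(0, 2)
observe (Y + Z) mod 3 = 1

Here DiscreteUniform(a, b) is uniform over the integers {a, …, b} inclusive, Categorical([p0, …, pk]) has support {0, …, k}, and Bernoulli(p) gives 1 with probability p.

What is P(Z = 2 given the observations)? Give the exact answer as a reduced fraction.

Enumerate traces; 192 have nonzero weight after conditioning:
  (W=0, U=2, V=0, X=1, Y=1, Z=0) weight 1/432
  (W=0, U=2, V=0, X=1, Y=2, Z=2) weight 1/432
  (W=0, U=2, V=0, X=1, Y=3, Z=1) weight 1/432
  (W=0, U=2, V=0, X=1, Y=4, Z=0) weight 1/432
  (W=0, U=2, V=0, X=2, Y=1, Z=0) weight 1/432
  (W=0, U=2, V=0, X=2, Y=2, Z=2) weight 1/432
  (W=0, U=2, V=0, X=2, Y=3, Z=1) weight 1/432
  (W=0, U=2, V=0, X=2, Y=4, Z=0) weight 1/432
  … 184 more
Group by Z:
  weight(Z=0) = 1/6
  weight(Z=1) = 1/12
  weight(Z=2) = 1/12
Total weight = 1/6 + 1/12 + 1/12 = 1/3
P(Z=0 | obs) = 1/6 / 1/3 = 1/2
P(Z=1 | obs) = 1/12 / 1/3 = 1/4
P(Z=2 | obs) = 1/12 / 1/3 = 1/4

P(Z = 2 | obs) = 1/4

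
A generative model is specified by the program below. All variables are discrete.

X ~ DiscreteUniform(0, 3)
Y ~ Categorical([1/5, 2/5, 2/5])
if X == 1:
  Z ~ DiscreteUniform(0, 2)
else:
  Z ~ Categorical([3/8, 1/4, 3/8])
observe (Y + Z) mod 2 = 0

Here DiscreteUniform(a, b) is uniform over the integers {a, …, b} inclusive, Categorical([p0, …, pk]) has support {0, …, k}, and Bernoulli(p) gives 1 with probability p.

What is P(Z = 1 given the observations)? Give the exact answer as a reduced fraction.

Enumerate traces; 20 have nonzero weight after conditioning:
  (X=0, Y=0, Z=0) weight 3/160
  (X=0, Y=0, Z=2) weight 3/160
  (X=0, Y=1, Z=1) weight 1/40
  (X=0, Y=2, Z=0) weight 3/80
  (X=0, Y=2, Z=2) weight 3/80
  (X=1, Y=0, Z=0) weight 1/60
  (X=1, Y=0, Z=2) weight 1/60
  (X=1, Y=1, Z=1) weight 1/30
  … 12 more
Group by Z:
  weight(Z=0) = 7/32
  weight(Z=1) = 13/120
  weight(Z=2) = 7/32
Total weight = 7/32 + 13/120 + 7/32 = 131/240
P(Z=0 | obs) = 7/32 / 131/240 = 105/262
P(Z=1 | obs) = 13/120 / 131/240 = 26/131
P(Z=2 | obs) = 7/32 / 131/240 = 105/262

P(Z = 1 | obs) = 26/131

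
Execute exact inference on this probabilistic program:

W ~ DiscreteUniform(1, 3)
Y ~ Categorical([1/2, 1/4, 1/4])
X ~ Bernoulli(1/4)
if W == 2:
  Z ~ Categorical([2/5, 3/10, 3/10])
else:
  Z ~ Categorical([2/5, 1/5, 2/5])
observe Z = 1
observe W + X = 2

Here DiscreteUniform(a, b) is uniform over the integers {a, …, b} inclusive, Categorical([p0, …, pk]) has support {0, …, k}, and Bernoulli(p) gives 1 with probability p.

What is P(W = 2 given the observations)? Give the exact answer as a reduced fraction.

Enumerate traces; 6 have nonzero weight after conditioning:
  (W=1, Y=0, X=1, Z=1) weight 1/120
  (W=1, Y=1, X=1, Z=1) weight 1/240
  (W=1, Y=2, X=1, Z=1) weight 1/240
  (W=2, Y=0, X=0, Z=1) weight 3/80
  (W=2, Y=1, X=0, Z=1) weight 3/160
  (W=2, Y=2, X=0, Z=1) weight 3/160
Group by W:
  weight(W=1) = 1/60
  weight(W=2) = 3/40
Total weight = 1/60 + 3/40 = 11/120
P(W=1 | obs) = 1/60 / 11/120 = 2/11
P(W=2 | obs) = 3/40 / 11/120 = 9/11

P(W = 2 | obs) = 9/11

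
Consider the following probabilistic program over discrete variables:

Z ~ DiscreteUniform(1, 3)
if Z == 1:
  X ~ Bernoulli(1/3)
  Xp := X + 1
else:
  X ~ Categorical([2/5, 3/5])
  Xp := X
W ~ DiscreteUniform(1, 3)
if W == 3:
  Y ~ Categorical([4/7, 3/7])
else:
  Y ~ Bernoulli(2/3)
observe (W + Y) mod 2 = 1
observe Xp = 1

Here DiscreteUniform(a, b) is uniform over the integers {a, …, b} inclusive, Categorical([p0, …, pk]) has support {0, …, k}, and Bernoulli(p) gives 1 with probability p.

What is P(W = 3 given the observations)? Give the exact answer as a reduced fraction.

P(W = 3 | obs) = 4/11

Enumerate traces; 9 have nonzero weight after conditioning:
  (Z=1, X=0, W=1, Y=0) weight 2/81
  (Z=1, X=0, W=2, Y=1) weight 4/81
  (Z=1, X=0, W=3, Y=0) weight 8/189
  (Z=2, X=1, W=1, Y=0) weight 1/45
  (Z=2, X=1, W=2, Y=1) weight 2/45
  (Z=2, X=1, W=3, Y=0) weight 4/105
  (Z=3, X=1, W=1, Y=0) weight 1/45
  (Z=3, X=1, W=2, Y=1) weight 2/45
  … 1 more
Group by W:
  weight(W=1) = 28/405
  weight(W=2) = 56/405
  weight(W=3) = 16/135
Total weight = 28/405 + 56/405 + 16/135 = 44/135
P(W=1 | obs) = 28/405 / 44/135 = 7/33
P(W=2 | obs) = 56/405 / 44/135 = 14/33
P(W=3 | obs) = 16/135 / 44/135 = 4/11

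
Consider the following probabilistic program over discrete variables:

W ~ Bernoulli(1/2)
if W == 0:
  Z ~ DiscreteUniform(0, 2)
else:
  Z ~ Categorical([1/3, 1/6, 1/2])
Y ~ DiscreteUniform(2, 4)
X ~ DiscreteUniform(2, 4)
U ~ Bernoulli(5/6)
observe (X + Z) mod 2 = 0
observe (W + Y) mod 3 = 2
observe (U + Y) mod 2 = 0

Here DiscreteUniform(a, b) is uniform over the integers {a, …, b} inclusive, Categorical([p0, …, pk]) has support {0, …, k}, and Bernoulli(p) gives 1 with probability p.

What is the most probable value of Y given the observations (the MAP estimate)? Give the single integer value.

Enumerate traces; 10 have nonzero weight after conditioning:
  (W=0, Z=0, Y=2, X=2, U=0) weight 1/324
  (W=0, Z=0, Y=2, X=4, U=0) weight 1/324
  (W=0, Z=1, Y=2, X=3, U=0) weight 1/324
  (W=0, Z=2, Y=2, X=2, U=0) weight 1/324
  (W=0, Z=2, Y=2, X=4, U=0) weight 1/324
  (W=1, Z=0, Y=4, X=2, U=0) weight 1/324
  (W=1, Z=0, Y=4, X=4, U=0) weight 1/324
  (W=1, Z=1, Y=4, X=3, U=0) weight 1/648
  … 2 more
Group by Y:
  weight(Y=2) = 5/324
  weight(Y=4) = 11/648
Total weight = 5/324 + 11/648 = 7/216
P(Y=2 | obs) = 5/324 / 7/216 = 10/21
P(Y=4 | obs) = 11/648 / 7/216 = 11/21
argmax = 4

argmax_v P(Y = v | obs) = 4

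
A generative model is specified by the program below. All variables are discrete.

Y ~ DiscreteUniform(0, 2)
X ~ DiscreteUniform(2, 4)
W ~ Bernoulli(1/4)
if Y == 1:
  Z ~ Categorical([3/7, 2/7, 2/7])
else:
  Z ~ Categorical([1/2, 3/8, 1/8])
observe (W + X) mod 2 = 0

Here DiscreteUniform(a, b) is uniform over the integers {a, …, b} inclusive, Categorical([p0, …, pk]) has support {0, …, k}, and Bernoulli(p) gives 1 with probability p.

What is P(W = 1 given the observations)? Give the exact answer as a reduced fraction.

P(W = 1 | obs) = 1/7

Enumerate traces; 27 have nonzero weight after conditioning:
  (Y=0, X=2, W=0, Z=0) weight 1/24
  (Y=0, X=2, W=0, Z=1) weight 1/32
  (Y=0, X=2, W=0, Z=2) weight 1/96
  (Y=0, X=3, W=1, Z=0) weight 1/72
  (Y=0, X=3, W=1, Z=1) weight 1/96
  (Y=0, X=3, W=1, Z=2) weight 1/288
  (Y=0, X=4, W=0, Z=0) weight 1/24
  (Y=0, X=4, W=0, Z=1) weight 1/32
  … 19 more
Group by W:
  weight(W=0) = 1/2
  weight(W=1) = 1/12
Total weight = 1/2 + 1/12 = 7/12
P(W=0 | obs) = 1/2 / 7/12 = 6/7
P(W=1 | obs) = 1/12 / 7/12 = 1/7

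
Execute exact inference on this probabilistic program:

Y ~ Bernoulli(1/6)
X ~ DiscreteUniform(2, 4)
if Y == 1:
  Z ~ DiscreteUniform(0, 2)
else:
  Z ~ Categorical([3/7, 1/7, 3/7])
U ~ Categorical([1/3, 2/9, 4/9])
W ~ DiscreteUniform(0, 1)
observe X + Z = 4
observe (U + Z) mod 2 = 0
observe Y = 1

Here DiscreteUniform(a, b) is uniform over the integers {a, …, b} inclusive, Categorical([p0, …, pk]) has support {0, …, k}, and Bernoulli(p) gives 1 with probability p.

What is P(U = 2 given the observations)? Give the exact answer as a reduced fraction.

P(U = 2 | obs) = 1/2

Enumerate traces; 10 have nonzero weight after conditioning:
  (Y=1, X=2, Z=2, U=0, W=0) weight 1/324
  (Y=1, X=2, Z=2, U=0, W=1) weight 1/324
  (Y=1, X=2, Z=2, U=2, W=0) weight 1/243
  (Y=1, X=2, Z=2, U=2, W=1) weight 1/243
  (Y=1, X=3, Z=1, U=1, W=0) weight 1/486
  (Y=1, X=3, Z=1, U=1, W=1) weight 1/486
  (Y=1, X=4, Z=0, U=0, W=0) weight 1/324
  (Y=1, X=4, Z=0, U=0, W=1) weight 1/324
  … 2 more
Group by U:
  weight(U=0) = 1/81
  weight(U=1) = 1/243
  weight(U=2) = 4/243
Total weight = 1/81 + 1/243 + 4/243 = 8/243
P(U=0 | obs) = 1/81 / 8/243 = 3/8
P(U=1 | obs) = 1/243 / 8/243 = 1/8
P(U=2 | obs) = 4/243 / 8/243 = 1/2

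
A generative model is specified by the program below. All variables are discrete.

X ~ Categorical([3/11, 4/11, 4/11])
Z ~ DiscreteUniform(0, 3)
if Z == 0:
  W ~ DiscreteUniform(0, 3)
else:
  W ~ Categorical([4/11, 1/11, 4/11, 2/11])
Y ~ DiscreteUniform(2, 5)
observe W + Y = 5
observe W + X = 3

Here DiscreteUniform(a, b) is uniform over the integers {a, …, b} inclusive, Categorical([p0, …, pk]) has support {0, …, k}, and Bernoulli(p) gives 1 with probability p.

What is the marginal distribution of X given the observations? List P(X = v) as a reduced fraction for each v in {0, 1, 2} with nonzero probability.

Enumerate traces; 12 have nonzero weight after conditioning:
  (X=0, Z=0, W=3, Y=2) weight 3/704
  (X=0, Z=1, W=3, Y=2) weight 3/968
  (X=0, Z=2, W=3, Y=2) weight 3/968
  (X=0, Z=3, W=3, Y=2) weight 3/968
  (X=1, Z=0, W=2, Y=3) weight 1/176
  (X=1, Z=1, W=2, Y=3) weight 1/121
  (X=1, Z=2, W=2, Y=3) weight 1/121
  (X=1, Z=3, W=2, Y=3) weight 1/121
  (X=2, Z=0, W=1, Y=4) weight 1/176
  … 3 more
Group by X:
  weight(X=0) = 105/7744
  weight(X=1) = 59/1936
  weight(X=2) = 23/1936
Total weight = 105/7744 + 59/1936 + 23/1936 = 433/7744
P(X=0 | obs) = 105/7744 / 433/7744 = 105/433
P(X=1 | obs) = 59/1936 / 433/7744 = 236/433
P(X=2 | obs) = 23/1936 / 433/7744 = 92/433

P(X=0) = 105/433, P(X=1) = 236/433, P(X=2) = 92/433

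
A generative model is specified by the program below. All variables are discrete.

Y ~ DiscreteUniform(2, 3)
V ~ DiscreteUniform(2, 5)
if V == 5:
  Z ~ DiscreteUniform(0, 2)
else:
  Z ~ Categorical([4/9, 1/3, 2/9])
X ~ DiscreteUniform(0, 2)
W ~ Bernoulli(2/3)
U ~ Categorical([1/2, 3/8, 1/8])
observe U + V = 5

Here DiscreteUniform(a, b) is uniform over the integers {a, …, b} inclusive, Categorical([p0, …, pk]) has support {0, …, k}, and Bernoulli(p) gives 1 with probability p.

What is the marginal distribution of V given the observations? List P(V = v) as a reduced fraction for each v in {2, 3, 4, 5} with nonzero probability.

Enumerate traces; 108 have nonzero weight after conditioning:
  (Y=2, V=3, Z=0, X=0, W=0, U=2) weight 1/1296
  (Y=2, V=3, Z=0, X=0, W=1, U=2) weight 1/648
  (Y=2, V=3, Z=0, X=1, W=0, U=2) weight 1/1296
  (Y=2, V=3, Z=0, X=1, W=1, U=2) weight 1/648
  (Y=2, V=3, Z=0, X=2, W=0, U=2) weight 1/1296
  (Y=2, V=3, Z=0, X=2, W=1, U=2) weight 1/648
  (Y=2, V=3, Z=1, X=0, W=0, U=2) weight 1/1728
  (Y=2, V=3, Z=1, X=0, W=1, U=2) weight 1/864
  (Y=2, V=4, Z=0, X=0, W=0, U=1) weight 1/432
  (Y=2, V=5, Z=0, X=0, W=0, U=0) weight 1/432
  … 98 more
Group by V:
  weight(V=3) = 1/32
  weight(V=4) = 3/32
  weight(V=5) = 1/8
Total weight = 1/32 + 3/32 + 1/8 = 1/4
P(V=3 | obs) = 1/32 / 1/4 = 1/8
P(V=4 | obs) = 3/32 / 1/4 = 3/8
P(V=5 | obs) = 1/8 / 1/4 = 1/2

P(V=3) = 1/8, P(V=4) = 3/8, P(V=5) = 1/2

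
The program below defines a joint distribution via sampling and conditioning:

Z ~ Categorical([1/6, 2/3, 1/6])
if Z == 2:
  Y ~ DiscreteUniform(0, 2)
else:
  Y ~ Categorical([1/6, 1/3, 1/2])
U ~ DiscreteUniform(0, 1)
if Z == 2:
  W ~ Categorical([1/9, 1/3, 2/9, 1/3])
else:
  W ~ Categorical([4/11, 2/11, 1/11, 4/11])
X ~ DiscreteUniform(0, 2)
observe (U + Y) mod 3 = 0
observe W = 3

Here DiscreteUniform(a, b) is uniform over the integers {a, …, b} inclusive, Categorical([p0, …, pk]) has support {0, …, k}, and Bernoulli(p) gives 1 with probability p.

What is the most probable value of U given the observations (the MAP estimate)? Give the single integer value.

argmax_v P(U = v | obs) = 1

Enumerate traces; 18 have nonzero weight after conditioning:
  (Z=0, Y=0, U=0, W=3, X=0) weight 1/594
  (Z=0, Y=0, U=0, W=3, X=1) weight 1/594
  (Z=0, Y=0, U=0, W=3, X=2) weight 1/594
  (Z=0, Y=2, U=1, W=3, X=0) weight 1/198
  (Z=0, Y=2, U=1, W=3, X=1) weight 1/198
  (Z=0, Y=2, U=1, W=3, X=2) weight 1/198
  (Z=1, Y=0, U=0, W=3, X=0) weight 2/297
  (Z=1, Y=0, U=0, W=3, X=1) weight 2/297
  … 10 more
Group by U:
  weight(U=0) = 41/1188
  weight(U=1) = 101/1188
Total weight = 41/1188 + 101/1188 = 71/594
P(U=0 | obs) = 41/1188 / 71/594 = 41/142
P(U=1 | obs) = 101/1188 / 71/594 = 101/142
argmax = 1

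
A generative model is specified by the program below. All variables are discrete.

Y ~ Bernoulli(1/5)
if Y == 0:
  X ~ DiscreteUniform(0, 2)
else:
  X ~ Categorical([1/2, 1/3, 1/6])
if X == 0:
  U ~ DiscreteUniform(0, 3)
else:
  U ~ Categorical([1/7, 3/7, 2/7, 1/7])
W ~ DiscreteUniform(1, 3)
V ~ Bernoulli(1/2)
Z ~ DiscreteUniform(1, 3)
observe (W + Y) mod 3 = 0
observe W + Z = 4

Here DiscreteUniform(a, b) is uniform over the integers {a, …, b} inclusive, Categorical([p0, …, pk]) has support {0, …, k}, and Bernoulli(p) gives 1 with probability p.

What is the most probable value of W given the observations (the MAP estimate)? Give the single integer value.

argmax_v P(W = v | obs) = 3

Enumerate traces; 48 have nonzero weight after conditioning:
  (Y=0, X=0, U=0, W=3, V=0, Z=1) weight 1/270
  (Y=0, X=0, U=0, W=3, V=1, Z=1) weight 1/270
  (Y=0, X=0, U=1, W=3, V=0, Z=1) weight 1/270
  (Y=0, X=0, U=1, W=3, V=1, Z=1) weight 1/270
  (Y=0, X=0, U=2, W=3, V=0, Z=1) weight 1/270
  (Y=0, X=0, U=2, W=3, V=1, Z=1) weight 1/270
  (Y=0, X=0, U=3, W=3, V=0, Z=1) weight 1/270
  (Y=0, X=0, U=3, W=3, V=1, Z=1) weight 1/270
  (Y=1, X=0, U=0, W=2, V=0, Z=2) weight 1/720
  … 39 more
Group by W:
  weight(W=2) = 1/45
  weight(W=3) = 4/45
Total weight = 1/45 + 4/45 = 1/9
P(W=2 | obs) = 1/45 / 1/9 = 1/5
P(W=3 | obs) = 4/45 / 1/9 = 4/5
argmax = 3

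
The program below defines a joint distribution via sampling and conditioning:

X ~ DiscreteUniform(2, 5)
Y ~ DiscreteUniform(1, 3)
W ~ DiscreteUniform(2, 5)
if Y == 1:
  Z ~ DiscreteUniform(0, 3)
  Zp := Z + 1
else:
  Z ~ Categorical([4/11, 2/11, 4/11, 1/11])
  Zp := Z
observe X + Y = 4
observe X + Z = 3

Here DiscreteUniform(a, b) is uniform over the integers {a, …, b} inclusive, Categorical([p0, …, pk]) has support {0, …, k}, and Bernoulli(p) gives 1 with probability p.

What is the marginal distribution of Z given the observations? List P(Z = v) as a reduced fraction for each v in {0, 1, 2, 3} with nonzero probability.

Enumerate traces; 8 have nonzero weight after conditioning:
  (X=2, Y=2, W=2, Z=1) weight 1/264
  (X=2, Y=2, W=3, Z=1) weight 1/264
  (X=2, Y=2, W=4, Z=1) weight 1/264
  (X=2, Y=2, W=5, Z=1) weight 1/264
  (X=3, Y=1, W=2, Z=0) weight 1/192
  (X=3, Y=1, W=3, Z=0) weight 1/192
  (X=3, Y=1, W=4, Z=0) weight 1/192
  (X=3, Y=1, W=5, Z=0) weight 1/192
Group by Z:
  weight(Z=0) = 1/48
  weight(Z=1) = 1/66
Total weight = 1/48 + 1/66 = 19/528
P(Z=0 | obs) = 1/48 / 19/528 = 11/19
P(Z=1 | obs) = 1/66 / 19/528 = 8/19

P(Z=0) = 11/19, P(Z=1) = 8/19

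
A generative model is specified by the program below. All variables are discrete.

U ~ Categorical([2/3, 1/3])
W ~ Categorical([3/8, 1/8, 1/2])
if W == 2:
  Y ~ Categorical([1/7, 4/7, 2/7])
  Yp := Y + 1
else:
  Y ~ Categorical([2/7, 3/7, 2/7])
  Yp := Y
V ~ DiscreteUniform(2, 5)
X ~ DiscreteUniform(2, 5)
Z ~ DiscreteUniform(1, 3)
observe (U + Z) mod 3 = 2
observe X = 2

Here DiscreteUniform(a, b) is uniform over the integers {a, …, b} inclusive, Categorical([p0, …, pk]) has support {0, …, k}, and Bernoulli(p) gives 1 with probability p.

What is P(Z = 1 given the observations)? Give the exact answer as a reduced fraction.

Enumerate traces; 72 have nonzero weight after conditioning:
  (U=0, W=0, Y=0, V=2, X=2, Z=2) weight 1/672
  (U=0, W=0, Y=0, V=3, X=2, Z=2) weight 1/672
  (U=0, W=0, Y=0, V=4, X=2, Z=2) weight 1/672
  (U=0, W=0, Y=0, V=5, X=2, Z=2) weight 1/672
  (U=0, W=0, Y=1, V=2, X=2, Z=2) weight 1/448
  (U=0, W=0, Y=1, V=3, X=2, Z=2) weight 1/448
  (U=0, W=0, Y=1, V=4, X=2, Z=2) weight 1/448
  (U=0, W=0, Y=1, V=5, X=2, Z=2) weight 1/448
  (U=1, W=0, Y=0, V=2, X=2, Z=1) weight 1/1344
  … 63 more
Group by Z:
  weight(Z=1) = 1/36
  weight(Z=2) = 1/18
Total weight = 1/36 + 1/18 = 1/12
P(Z=1 | obs) = 1/36 / 1/12 = 1/3
P(Z=2 | obs) = 1/18 / 1/12 = 2/3

P(Z = 1 | obs) = 1/3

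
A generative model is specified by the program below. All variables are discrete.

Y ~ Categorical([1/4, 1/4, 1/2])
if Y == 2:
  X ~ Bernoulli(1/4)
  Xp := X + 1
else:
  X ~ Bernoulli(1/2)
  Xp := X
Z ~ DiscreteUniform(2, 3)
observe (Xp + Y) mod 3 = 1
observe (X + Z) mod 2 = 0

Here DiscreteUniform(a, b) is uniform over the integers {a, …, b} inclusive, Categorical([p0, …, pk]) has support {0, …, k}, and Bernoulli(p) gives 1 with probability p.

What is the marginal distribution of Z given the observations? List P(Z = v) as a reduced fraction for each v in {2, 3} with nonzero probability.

P(Z=2) = 1/3, P(Z=3) = 2/3

Enumerate traces; 3 have nonzero weight after conditioning:
  (Y=0, X=1, Z=3) weight 1/16
  (Y=1, X=0, Z=2) weight 1/16
  (Y=2, X=1, Z=3) weight 1/16
Group by Z:
  weight(Z=2) = 1/16
  weight(Z=3) = 1/8
Total weight = 1/16 + 1/8 = 3/16
P(Z=2 | obs) = 1/16 / 3/16 = 1/3
P(Z=3 | obs) = 1/8 / 3/16 = 2/3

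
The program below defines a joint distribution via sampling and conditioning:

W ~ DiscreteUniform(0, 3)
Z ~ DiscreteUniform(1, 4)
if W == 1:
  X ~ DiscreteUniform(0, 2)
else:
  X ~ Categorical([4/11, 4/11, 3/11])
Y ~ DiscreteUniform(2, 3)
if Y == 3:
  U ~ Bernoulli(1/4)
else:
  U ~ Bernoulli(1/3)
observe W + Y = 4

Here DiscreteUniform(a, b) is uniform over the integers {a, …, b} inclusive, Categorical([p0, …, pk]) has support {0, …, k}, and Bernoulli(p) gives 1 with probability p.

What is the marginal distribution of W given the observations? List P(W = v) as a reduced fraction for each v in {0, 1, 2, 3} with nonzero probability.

P(W=1) = 1/2, P(W=2) = 1/2

Enumerate traces; 48 have nonzero weight after conditioning:
  (W=1, Z=1, X=0, Y=3, U=0) weight 1/128
  (W=1, Z=1, X=0, Y=3, U=1) weight 1/384
  (W=1, Z=1, X=1, Y=3, U=0) weight 1/128
  (W=1, Z=1, X=1, Y=3, U=1) weight 1/384
  (W=1, Z=1, X=2, Y=3, U=0) weight 1/128
  (W=1, Z=1, X=2, Y=3, U=1) weight 1/384
  (W=1, Z=2, X=0, Y=3, U=0) weight 1/128
  (W=1, Z=2, X=0, Y=3, U=1) weight 1/384
  (W=2, Z=1, X=0, Y=2, U=0) weight 1/132
  … 39 more
Group by W:
  weight(W=1) = 1/8
  weight(W=2) = 1/8
Total weight = 1/8 + 1/8 = 1/4
P(W=1 | obs) = 1/8 / 1/4 = 1/2
P(W=2 | obs) = 1/8 / 1/4 = 1/2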